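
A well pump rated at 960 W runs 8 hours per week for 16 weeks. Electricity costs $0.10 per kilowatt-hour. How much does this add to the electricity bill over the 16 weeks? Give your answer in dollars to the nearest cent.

$12.29

Runtime = 8 h/week × 16 weeks = 128 h
Energy = 0.96 kW × 128 h = 122.88 kWh
Cost = 122.88 kWh × $0.10/kWh = $12.29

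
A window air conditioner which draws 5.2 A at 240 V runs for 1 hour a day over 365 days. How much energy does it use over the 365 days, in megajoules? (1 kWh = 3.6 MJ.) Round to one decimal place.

1639.9 MJ

Power = 5.2 A × 240 V = 1248 W = 1.248 kW
Runtime = 1 h/day × 365 days = 365 h
Energy = 1.248 kW × 365 h = 455.52 kWh
= 455.52 × 3.6 MJ = 1639.9 MJ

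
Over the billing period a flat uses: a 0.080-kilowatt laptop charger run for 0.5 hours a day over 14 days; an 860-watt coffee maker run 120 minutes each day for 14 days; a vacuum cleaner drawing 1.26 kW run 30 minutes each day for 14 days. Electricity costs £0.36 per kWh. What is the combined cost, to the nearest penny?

£12.05

laptop charger: Runtime = 0.5 h/day × 14 days = 7 h
laptop charger: 0.08 kW × 7 h = 0.56 kWh
coffee maker: Runtime = 120 min × 14 = 1680 min = 28 h
coffee maker: 0.86 kW × 28 h = 24.08 kWh
vacuum cleaner: Runtime = 30 min × 14 = 420 min = 7 h
vacuum cleaner: 1.26 kW × 7 h = 8.82 kWh
Total energy = 33.46 kWh
Cost = 33.46 × £0.36 = £12.05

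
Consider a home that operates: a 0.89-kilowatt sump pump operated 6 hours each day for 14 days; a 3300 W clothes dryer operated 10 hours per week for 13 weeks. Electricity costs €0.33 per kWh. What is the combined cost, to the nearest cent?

€166.24

sump pump: Runtime = 6 h/day × 14 days = 84 h
sump pump: 0.89 kW × 84 h = 74.76 kWh
clothes dryer: Runtime = 10 h/week × 13 weeks = 130 h
clothes dryer: 3.3 kW × 130 h = 429 kWh
Total energy = 503.76 kWh
Cost = 503.76 × €0.33 = €166.24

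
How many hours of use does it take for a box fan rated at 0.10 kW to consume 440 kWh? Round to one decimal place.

4400.0 h

Hours = 440 kWh ÷ 0.1 kW = 4400.0 h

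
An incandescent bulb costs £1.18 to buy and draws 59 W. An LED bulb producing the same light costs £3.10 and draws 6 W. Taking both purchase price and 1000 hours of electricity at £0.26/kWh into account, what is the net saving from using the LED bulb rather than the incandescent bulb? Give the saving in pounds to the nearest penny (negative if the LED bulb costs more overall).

£11.86

incandescent bulb: £1.18 + (59/1000) kW × 1000 h × £0.26 = £1.18 + £15.34 = £16.52
LED bulb: £3.10 + (6/1000) kW × 1000 h × £0.26 = £3.10 + £1.56 = £4.66
Saving = £16.52 − £4.66 = £11.86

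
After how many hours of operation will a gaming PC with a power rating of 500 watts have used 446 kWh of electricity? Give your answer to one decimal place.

Hours = 446 kWh ÷ 0.5 kW = 892.0 h

892.0 h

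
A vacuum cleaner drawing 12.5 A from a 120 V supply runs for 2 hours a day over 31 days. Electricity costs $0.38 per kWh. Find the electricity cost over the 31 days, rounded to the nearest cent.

$35.34

Power = 12.5 A × 120 V = 1500 W = 1.5 kW
Runtime = 2 h/day × 31 days = 62 h
Energy = 1.5 kW × 62 h = 93 kWh
Cost = 93 kWh × $0.38/kWh = $35.34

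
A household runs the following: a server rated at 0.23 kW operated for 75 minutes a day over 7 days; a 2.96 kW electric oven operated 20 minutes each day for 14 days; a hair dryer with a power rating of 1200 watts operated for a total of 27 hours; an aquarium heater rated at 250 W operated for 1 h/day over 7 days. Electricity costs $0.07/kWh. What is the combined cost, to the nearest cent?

server: Runtime = 75 min × 7 = 525 min = 8.75 h
server: 0.23 kW × 8.75 h = 2.0125 kWh
electric oven: Runtime = 20 min × 14 = 280 min = 4.666666… h
electric oven: 2.96 kW × 4.666666… h = 13.813333… kWh
hair dryer: 1.2 kW × 27 h = 32.4 kWh
aquarium heater: Runtime = 1 h/day × 7 days = 7 h
aquarium heater: 0.25 kW × 7 h = 1.75 kWh
Total energy = 49.975833… kWh
Cost = 49.975833… × $0.07 = $3.50

$3.50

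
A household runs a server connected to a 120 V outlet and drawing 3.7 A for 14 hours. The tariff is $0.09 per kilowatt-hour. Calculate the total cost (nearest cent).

Power = 3.7 A × 120 V = 444 W = 0.444 kW
Energy = 0.444 kW × 14 h = 6.216 kWh
Cost = 6.216 kWh × $0.09/kWh = $0.56

$0.56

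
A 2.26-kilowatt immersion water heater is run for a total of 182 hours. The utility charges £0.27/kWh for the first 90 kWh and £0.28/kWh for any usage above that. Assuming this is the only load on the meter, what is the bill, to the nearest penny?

Energy = 2.26 kW × 182 h = 411.32 kWh
Tier 1 (0–90 kWh): 90 × £0.27 = £24.3
Above 90 kWh: 321.32 × £0.28 = £89.9696
Bill = £114.27

£114.27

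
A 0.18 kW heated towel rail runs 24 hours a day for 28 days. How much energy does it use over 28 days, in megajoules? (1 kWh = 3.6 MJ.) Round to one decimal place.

435.5 MJ

Runtime = 24 h × 28 = 672 h
Energy = 0.18 kW × 672 h = 120.96 kWh
= 120.96 × 3.6 MJ = 435.5 MJ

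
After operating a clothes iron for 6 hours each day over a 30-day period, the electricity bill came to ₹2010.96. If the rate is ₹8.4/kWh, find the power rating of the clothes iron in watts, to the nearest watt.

1330 W

Energy = ₹2010.96 ÷ ₹8.4/kWh = 239.4 kWh
Runtime = 6 h/day × 30 days = 180 h
Power = 239.4 kWh ÷ 180 h = 1.33 kW = 1330 W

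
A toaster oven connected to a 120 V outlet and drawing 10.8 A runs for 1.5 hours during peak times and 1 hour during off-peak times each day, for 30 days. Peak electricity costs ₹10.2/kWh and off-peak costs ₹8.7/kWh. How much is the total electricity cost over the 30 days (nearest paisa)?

₹933.12

Power = 10.8 A × 120 V = 1296 W = 1.296 kW
Peak energy = 1.296 kW × 1.5 h × 30 = 58.32 kWh
Off-peak energy = 1.296 kW × 1 h × 30 = 38.88 kWh
Cost = 58.32 × ₹10.2 + 38.88 × ₹8.7 = ₹594.864 + ₹338.256 = ₹933.12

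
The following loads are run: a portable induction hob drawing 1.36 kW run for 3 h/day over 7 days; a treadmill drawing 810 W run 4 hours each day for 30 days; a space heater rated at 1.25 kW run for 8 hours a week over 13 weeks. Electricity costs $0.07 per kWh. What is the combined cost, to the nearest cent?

portable induction hob: Runtime = 3 h/day × 7 days = 21 h
portable induction hob: 1.36 kW × 21 h = 28.56 kWh
treadmill: Runtime = 4 h/day × 30 days = 120 h
treadmill: 0.81 kW × 120 h = 97.2 kWh
space heater: Runtime = 8 h/week × 13 weeks = 104 h
space heater: 1.25 kW × 104 h = 130 kWh
Total energy = 255.76 kWh
Cost = 255.76 × $0.07 = $17.90

$17.90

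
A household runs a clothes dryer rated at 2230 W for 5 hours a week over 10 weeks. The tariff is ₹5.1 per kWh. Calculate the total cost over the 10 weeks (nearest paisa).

Runtime = 5 h/week × 10 weeks = 50 h
Energy = 2.23 kW × 50 h = 111.5 kWh
Cost = 111.5 kWh × ₹5.1/kWh = ₹568.65

₹568.65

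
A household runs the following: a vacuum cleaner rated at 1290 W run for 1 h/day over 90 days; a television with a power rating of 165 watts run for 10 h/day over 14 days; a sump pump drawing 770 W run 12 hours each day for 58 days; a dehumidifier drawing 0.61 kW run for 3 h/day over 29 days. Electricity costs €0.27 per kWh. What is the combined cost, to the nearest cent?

vacuum cleaner: Runtime = 1 h/day × 90 days = 90 h
vacuum cleaner: 1.29 kW × 90 h = 116.1 kWh
television: Runtime = 10 h/day × 14 days = 140 h
television: 0.165 kW × 140 h = 23.1 kWh
sump pump: Runtime = 12 h/day × 58 days = 696 h
sump pump: 0.77 kW × 696 h = 535.92 kWh
dehumidifier: Runtime = 3 h/day × 29 days = 87 h
dehumidifier: 0.61 kW × 87 h = 53.07 kWh
Total energy = 728.19 kWh
Cost = 728.19 × €0.27 = €196.61

€196.61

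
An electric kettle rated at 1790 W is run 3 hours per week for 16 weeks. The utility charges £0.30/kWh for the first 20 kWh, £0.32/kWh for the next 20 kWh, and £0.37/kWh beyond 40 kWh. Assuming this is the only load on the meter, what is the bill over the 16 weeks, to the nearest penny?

£29.39

Runtime = 3 h/week × 16 weeks = 48 h
Energy = 1.79 kW × 48 h = 85.92 kWh
Tier 1 (0–20 kWh): 20 × £0.30 = £6
Tier 2 (20–40 kWh): 20 × £0.32 = £6.4
Above 40 kWh: 45.92 × £0.37 = £16.9904
Bill = £29.39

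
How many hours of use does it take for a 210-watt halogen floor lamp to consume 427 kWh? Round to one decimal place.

2033.3 h

Hours = 427 kWh ÷ 0.21 kW = 2033.3 h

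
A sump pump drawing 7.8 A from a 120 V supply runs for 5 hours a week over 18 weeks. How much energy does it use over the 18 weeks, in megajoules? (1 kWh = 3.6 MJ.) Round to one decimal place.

Power = 7.8 A × 120 V = 936 W = 0.936 kW
Runtime = 5 h/week × 18 weeks = 90 h
Energy = 0.936 kW × 90 h = 84.24 kWh
= 84.24 × 3.6 MJ = 303.3 MJ

303.3 MJ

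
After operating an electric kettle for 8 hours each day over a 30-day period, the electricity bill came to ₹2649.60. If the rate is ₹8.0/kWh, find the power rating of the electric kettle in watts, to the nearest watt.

Energy = ₹2649.60 ÷ ₹8.0/kWh = 331.2 kWh
Runtime = 8 h/day × 30 days = 240 h
Power = 331.2 kWh ÷ 240 h = 1.38 kW = 1380 W

1380 W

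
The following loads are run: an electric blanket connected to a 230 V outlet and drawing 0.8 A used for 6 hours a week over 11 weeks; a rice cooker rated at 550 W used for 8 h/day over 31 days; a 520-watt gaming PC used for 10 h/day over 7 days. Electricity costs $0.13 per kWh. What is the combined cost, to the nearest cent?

electric blanket: Power = 0.8 A × 230 V = 184 W = 0.184 kW
electric blanket: Runtime = 6 h/week × 11 weeks = 66 h
electric blanket: 0.184 kW × 66 h = 12.144 kWh
rice cooker: Runtime = 8 h/day × 31 days = 248 h
rice cooker: 0.55 kW × 248 h = 136.4 kWh
gaming PC: Runtime = 10 h/day × 7 days = 70 h
gaming PC: 0.52 kW × 70 h = 36.4 kWh
Total energy = 184.944 kWh
Cost = 184.944 × $0.13 = $24.04

$24.04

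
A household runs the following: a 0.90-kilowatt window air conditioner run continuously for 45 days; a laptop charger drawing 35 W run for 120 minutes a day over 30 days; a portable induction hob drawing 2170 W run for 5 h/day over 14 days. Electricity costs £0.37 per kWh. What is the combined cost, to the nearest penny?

£416.62

window air conditioner: Runtime = 24 h × 45 = 1080 h
window air conditioner: 0.9 kW × 1080 h = 972 kWh
laptop charger: Runtime = 120 min × 30 = 3600 min = 60 h
laptop charger: 0.035 kW × 60 h = 2.1 kWh
portable induction hob: Runtime = 5 h/day × 14 days = 70 h
portable induction hob: 2.17 kW × 70 h = 151.9 kWh
Total energy = 1126 kWh
Cost = 1126 × £0.37 = £416.62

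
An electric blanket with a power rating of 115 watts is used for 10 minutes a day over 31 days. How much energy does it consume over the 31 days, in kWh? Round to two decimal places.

0.59 kWh

Runtime = 10 min × 31 = 310 min = 5.166666… h
Energy = 0.115 kW × 5.166666… h = 0.594166… kWh ≈ 0.59 kWh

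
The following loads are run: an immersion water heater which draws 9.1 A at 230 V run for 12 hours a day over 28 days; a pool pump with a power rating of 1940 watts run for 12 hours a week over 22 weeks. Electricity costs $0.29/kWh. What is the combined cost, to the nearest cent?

$352.47

immersion water heater: Power = 9.1 A × 230 V = 2093 W = 2.093 kW
immersion water heater: Runtime = 12 h/day × 28 days = 336 h
immersion water heater: 2.093 kW × 336 h = 703.248 kWh
pool pump: Runtime = 12 h/week × 22 weeks = 264 h
pool pump: 1.94 kW × 264 h = 512.16 kWh
Total energy = 1215.408 kWh
Cost = 1215.408 × $0.29 = $352.47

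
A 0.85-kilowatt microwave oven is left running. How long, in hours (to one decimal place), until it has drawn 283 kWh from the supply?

Hours = 283 kWh ÷ 0.85 kW = 332.9 h

332.9 h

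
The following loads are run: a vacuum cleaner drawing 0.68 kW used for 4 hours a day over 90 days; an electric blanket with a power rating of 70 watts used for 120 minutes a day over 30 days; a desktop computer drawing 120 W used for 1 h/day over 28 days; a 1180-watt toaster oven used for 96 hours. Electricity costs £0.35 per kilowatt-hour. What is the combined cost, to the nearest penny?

£127.97

vacuum cleaner: Runtime = 4 h/day × 90 days = 360 h
vacuum cleaner: 0.68 kW × 360 h = 244.8 kWh
electric blanket: Runtime = 120 min × 30 = 3600 min = 60 h
electric blanket: 0.07 kW × 60 h = 4.2 kWh
desktop computer: Runtime = 1 h/day × 28 days = 28 h
desktop computer: 0.12 kW × 28 h = 3.36 kWh
toaster oven: 1.18 kW × 96 h = 113.28 kWh
Total energy = 365.64 kWh
Cost = 365.64 × £0.35 = £127.97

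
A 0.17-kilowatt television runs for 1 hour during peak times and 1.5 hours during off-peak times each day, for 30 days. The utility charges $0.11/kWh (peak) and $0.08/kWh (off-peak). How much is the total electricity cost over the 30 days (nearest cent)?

$1.17

Peak energy = 0.17 kW × 1 h × 30 = 5.1 kWh
Off-peak energy = 0.17 kW × 1.5 h × 30 = 7.65 kWh
Cost = 5.1 × $0.11 + 7.65 × $0.08 = $0.561 + $0.612 = $1.17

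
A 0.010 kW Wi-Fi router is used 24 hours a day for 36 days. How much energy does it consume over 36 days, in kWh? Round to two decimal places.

8.64 kWh

Runtime = 24 h × 36 = 864 h
Energy = 0.01 kW × 864 h = 8.64 kWh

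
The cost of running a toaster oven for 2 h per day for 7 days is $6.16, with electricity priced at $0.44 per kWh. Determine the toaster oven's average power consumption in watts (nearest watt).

Energy = $6.16 ÷ $0.44/kWh = 14 kWh
Runtime = 2 h/day × 7 days = 14 h
Power = 14 kWh ÷ 14 h = 1 kW = 1000 W

1000 W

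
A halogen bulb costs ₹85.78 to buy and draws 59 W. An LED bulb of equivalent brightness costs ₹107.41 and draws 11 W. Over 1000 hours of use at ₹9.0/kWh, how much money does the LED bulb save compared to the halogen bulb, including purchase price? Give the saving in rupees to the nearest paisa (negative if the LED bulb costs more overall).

₹410.37

halogen bulb: ₹85.78 + (59/1000) kW × 1000 h × ₹9.0 = ₹85.78 + ₹531 = ₹616.78
LED bulb: ₹107.41 + (11/1000) kW × 1000 h × ₹9.0 = ₹107.41 + ₹99 = ₹206.41
Saving = ₹616.78 − ₹206.41 = ₹410.37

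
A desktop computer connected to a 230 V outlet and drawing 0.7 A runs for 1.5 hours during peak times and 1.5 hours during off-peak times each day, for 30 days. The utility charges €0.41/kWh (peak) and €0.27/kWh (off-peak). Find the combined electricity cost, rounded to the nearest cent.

€4.93

Power = 0.7 A × 230 V = 161 W = 0.161 kW
Peak energy = 0.161 kW × 1.5 h × 30 = 7.245 kWh
Off-peak energy = 0.161 kW × 1.5 h × 30 = 7.245 kWh
Cost = 7.245 × €0.41 + 7.245 × €0.27 = €2.97045 + €1.95615 = €4.93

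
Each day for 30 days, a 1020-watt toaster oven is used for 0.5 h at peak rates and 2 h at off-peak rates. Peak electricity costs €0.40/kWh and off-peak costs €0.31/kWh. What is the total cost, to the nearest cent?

€25.09

Peak energy = 1.02 kW × 0.5 h × 30 = 15.3 kWh
Off-peak energy = 1.02 kW × 2 h × 30 = 61.2 kWh
Cost = 15.3 × €0.40 + 61.2 × €0.31 = €6.12 + €18.972 = €25.09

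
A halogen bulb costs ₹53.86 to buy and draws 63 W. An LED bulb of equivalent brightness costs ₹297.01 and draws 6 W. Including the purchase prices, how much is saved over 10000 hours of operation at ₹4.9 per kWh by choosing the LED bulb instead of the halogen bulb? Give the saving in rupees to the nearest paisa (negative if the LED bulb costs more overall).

₹2549.85

halogen bulb: ₹53.86 + (63/1000) kW × 10000 h × ₹4.9 = ₹53.86 + ₹3087 = ₹3140.86
LED bulb: ₹297.01 + (6/1000) kW × 10000 h × ₹4.9 = ₹297.01 + ₹294 = ₹591.01
Saving = ₹3140.86 − ₹591.01 = ₹2549.85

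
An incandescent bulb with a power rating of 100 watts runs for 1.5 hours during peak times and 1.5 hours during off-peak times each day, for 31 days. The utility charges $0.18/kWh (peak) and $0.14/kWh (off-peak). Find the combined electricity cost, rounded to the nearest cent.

$1.49

Peak energy = 0.1 kW × 1.5 h × 31 = 4.65 kWh
Off-peak energy = 0.1 kW × 1.5 h × 31 = 4.65 kWh
Cost = 4.65 × $0.18 + 4.65 × $0.14 = $0.837 + $0.651 = $1.49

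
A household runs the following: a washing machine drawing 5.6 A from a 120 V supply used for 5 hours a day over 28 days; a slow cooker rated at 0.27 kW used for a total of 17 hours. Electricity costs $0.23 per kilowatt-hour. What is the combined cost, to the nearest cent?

washing machine: Power = 5.6 A × 120 V = 672 W = 0.672 kW
washing machine: Runtime = 5 h/day × 28 days = 140 h
washing machine: 0.672 kW × 140 h = 94.08 kWh
slow cooker: 0.27 kW × 17 h = 4.59 kWh
Total energy = 98.67 kWh
Cost = 98.67 × $0.23 = $22.69

$22.69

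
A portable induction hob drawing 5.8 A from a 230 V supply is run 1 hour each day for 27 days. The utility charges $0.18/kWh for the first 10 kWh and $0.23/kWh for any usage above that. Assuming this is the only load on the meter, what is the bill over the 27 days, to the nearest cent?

Power = 5.8 A × 230 V = 1334 W = 1.334 kW
Runtime = 1 h/day × 27 days = 27 h
Energy = 1.334 kW × 27 h = 36.018 kWh
Tier 1 (0–10 kWh): 10 × $0.18 = $1.8
Above 10 kWh: 26.018 × $0.23 = $5.98414
Bill = $7.78

$7.78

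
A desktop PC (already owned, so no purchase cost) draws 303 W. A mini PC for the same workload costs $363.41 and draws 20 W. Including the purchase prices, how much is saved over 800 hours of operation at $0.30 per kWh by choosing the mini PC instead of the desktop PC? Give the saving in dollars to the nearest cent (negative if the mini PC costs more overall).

-$295.49

desktop PC: $0.00 + (303/1000) kW × 800 h × $0.30 = $0.00 + $72.72 = $72.72
mini PC: $363.41 + (20/1000) kW × 800 h × $0.30 = $363.41 + $4.8 = $368.21
Saving = $72.72 − $368.21 = −$295.49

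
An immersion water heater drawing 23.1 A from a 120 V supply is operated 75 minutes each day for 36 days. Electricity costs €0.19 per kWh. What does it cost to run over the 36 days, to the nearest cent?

Power = 23.1 A × 120 V = 2772 W = 2.772 kW
Runtime = 75 min × 36 = 2700 min = 45 h
Energy = 2.772 kW × 45 h = 124.74 kWh
Cost = 124.74 kWh × €0.19/kWh = €23.70

€23.70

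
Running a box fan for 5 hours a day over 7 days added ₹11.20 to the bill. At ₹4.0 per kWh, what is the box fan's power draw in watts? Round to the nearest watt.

Energy = ₹11.20 ÷ ₹4.0/kWh = 2.8 kWh
Runtime = 5 h/day × 7 days = 35 h
Power = 2.8 kWh ÷ 35 h = 0.08 kW = 80 W

80 W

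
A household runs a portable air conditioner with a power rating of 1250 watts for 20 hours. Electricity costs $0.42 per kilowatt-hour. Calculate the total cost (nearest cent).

$10.50

Energy = 1.25 kW × 20 h = 25 kWh
Cost = 25 kWh × $0.42/kWh = $10.50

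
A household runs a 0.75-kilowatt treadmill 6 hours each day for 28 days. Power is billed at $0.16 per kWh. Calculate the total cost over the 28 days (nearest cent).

Runtime = 6 h/day × 28 days = 168 h
Energy = 0.75 kW × 168 h = 126 kWh
Cost = 126 kWh × $0.16/kWh = $20.16

$20.16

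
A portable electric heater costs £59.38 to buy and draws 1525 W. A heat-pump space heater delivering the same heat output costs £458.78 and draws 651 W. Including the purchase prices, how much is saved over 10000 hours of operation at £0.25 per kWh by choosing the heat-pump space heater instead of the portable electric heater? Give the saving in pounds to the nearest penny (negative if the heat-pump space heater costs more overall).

£1785.60

portable electric heater: £59.38 + (1525/1000) kW × 10000 h × £0.25 = £59.38 + £3812.5 = £3871.88
heat-pump space heater: £458.78 + (651/1000) kW × 10000 h × £0.25 = £458.78 + £1627.5 = £2086.28
Saving = £3871.88 − £2086.28 = £1785.6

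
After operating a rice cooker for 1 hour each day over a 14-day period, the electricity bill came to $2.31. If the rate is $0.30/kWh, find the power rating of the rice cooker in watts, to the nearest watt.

Energy = $2.31 ÷ $0.30/kWh = 7.7 kWh
Runtime = 1 h/day × 14 days = 14 h
Power = 7.7 kWh ÷ 14 h = 0.55 kW = 550 W

550 W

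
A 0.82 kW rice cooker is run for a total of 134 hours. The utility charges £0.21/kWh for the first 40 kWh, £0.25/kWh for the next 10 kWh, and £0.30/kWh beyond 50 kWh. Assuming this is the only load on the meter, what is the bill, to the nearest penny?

£28.86

Energy = 0.82 kW × 134 h = 109.88 kWh
Tier 1 (0–40 kWh): 40 × £0.21 = £8.4
Tier 2 (40–50 kWh): 10 × £0.25 = £2.5
Above 50 kWh: 59.88 × £0.30 = £17.964
Bill = £28.86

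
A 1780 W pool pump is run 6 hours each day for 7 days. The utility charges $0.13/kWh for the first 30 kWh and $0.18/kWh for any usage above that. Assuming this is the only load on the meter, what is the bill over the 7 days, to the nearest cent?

Runtime = 6 h/day × 7 days = 42 h
Energy = 1.78 kW × 42 h = 74.76 kWh
Tier 1 (0–30 kWh): 30 × $0.13 = $3.9
Above 30 kWh: 44.76 × $0.18 = $8.0568
Bill = $11.96

$11.96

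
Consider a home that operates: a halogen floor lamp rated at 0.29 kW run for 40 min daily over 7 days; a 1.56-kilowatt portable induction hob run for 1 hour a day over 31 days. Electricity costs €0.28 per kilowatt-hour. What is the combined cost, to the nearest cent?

€13.92

halogen floor lamp: Runtime = 40 min × 7 = 280 min = 4.666666… h
halogen floor lamp: 0.29 kW × 4.666666… h = 1.353333… kWh
portable induction hob: Runtime = 1 h/day × 31 days = 31 h
portable induction hob: 1.56 kW × 31 h = 48.36 kWh
Total energy = 49.713333… kWh
Cost = 49.713333… × €0.28 = €13.92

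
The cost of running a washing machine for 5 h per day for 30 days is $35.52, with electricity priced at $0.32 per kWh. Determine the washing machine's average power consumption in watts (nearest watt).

740 W

Energy = $35.52 ÷ $0.32/kWh = 111 kWh
Runtime = 5 h/day × 30 days = 150 h
Power = 111 kWh ÷ 150 h = 0.74 kW = 740 W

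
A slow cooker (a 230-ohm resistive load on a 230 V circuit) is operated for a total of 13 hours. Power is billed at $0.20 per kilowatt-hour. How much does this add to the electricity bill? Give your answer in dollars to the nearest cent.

Power = V²/R = 230²/230 = 230 W = 0.23 kW
Energy = 0.23 kW × 13 h = 2.99 kWh
Cost = 2.99 kWh × $0.20/kWh = $0.60

$0.60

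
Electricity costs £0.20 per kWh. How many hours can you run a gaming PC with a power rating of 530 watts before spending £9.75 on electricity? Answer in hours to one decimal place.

Energy available = £9.75 ÷ £0.20/kWh = 48.75 kWh
Hours = 48.75 kWh ÷ 0.53 kW = 92.0 h

92.0 h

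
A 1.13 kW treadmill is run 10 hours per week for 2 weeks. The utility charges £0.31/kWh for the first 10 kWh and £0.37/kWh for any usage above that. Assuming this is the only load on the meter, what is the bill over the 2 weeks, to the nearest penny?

Runtime = 10 h/week × 2 weeks = 20 h
Energy = 1.13 kW × 20 h = 22.6 kWh
Tier 1 (0–10 kWh): 10 × £0.31 = £3.1
Above 10 kWh: 12.6 × £0.37 = £4.662
Bill = £7.76

£7.76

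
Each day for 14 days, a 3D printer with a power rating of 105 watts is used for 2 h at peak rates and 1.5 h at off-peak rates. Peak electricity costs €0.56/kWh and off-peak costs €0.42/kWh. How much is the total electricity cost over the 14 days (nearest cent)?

Peak energy = 0.105 kW × 2 h × 14 = 2.94 kWh
Off-peak energy = 0.105 kW × 1.5 h × 14 = 2.205 kWh
Cost = 2.94 × €0.56 + 2.205 × €0.42 = €1.6464 + €0.9261 = €2.57

€2.57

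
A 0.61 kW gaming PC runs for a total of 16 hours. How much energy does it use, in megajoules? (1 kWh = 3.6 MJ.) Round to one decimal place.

Energy = 0.61 kW × 16 h = 9.76 kWh
= 9.76 × 3.6 MJ = 35.1 MJ

35.1 MJ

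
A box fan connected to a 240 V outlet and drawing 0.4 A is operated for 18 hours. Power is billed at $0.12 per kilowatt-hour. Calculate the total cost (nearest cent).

$0.21

Power = 0.4 A × 240 V = 96 W = 0.096 kW
Energy = 0.096 kW × 18 h = 1.728 kWh
Cost = 1.728 kWh × $0.12/kWh = $0.21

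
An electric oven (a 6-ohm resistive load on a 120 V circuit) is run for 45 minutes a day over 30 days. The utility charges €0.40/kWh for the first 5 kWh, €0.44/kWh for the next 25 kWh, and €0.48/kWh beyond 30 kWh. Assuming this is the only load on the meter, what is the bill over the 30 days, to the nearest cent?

€24.52

Power = V²/R = 120²/6 = 2400 W = 2.4 kW
Runtime = 45 min × 30 = 1350 min = 22.5 h
Energy = 2.4 kW × 22.5 h = 54 kWh
Tier 1 (0–5 kWh): 5 × €0.40 = €2
Tier 2 (5–30 kWh): 25 × €0.44 = €11
Above 30 kWh: 24 × €0.48 = €11.52
Bill = €24.52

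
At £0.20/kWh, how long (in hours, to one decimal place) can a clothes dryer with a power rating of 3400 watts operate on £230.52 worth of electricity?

339.0 h

Energy available = £230.52 ÷ £0.20/kWh = 1152.6 kWh
Hours = 1152.6 kWh ÷ 3.4 kW = 339.0 h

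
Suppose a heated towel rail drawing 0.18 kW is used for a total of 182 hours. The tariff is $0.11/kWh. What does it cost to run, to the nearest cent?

$3.60

Energy = 0.18 kW × 182 h = 32.76 kWh
Cost = 32.76 kWh × $0.11/kWh = $3.60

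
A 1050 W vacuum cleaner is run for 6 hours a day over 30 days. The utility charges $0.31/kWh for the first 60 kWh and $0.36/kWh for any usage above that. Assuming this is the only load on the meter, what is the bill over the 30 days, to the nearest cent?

Runtime = 6 h/day × 30 days = 180 h
Energy = 1.05 kW × 180 h = 189 kWh
Tier 1 (0–60 kWh): 60 × $0.31 = $18.6
Above 60 kWh: 129 × $0.36 = $46.44
Bill = $65.04

$65.04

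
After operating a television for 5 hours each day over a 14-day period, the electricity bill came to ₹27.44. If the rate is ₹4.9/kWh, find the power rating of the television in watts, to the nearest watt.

Energy = ₹27.44 ÷ ₹4.9/kWh = 5.6 kWh
Runtime = 5 h/day × 14 days = 70 h
Power = 5.6 kWh ÷ 70 h = 0.08 kW = 80 W

80 W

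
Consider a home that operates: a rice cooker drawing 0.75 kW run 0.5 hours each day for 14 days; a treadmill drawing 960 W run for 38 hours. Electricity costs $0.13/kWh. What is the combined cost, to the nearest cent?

rice cooker: Runtime = 0.5 h/day × 14 days = 7 h
rice cooker: 0.75 kW × 7 h = 5.25 kWh
treadmill: 0.96 kW × 38 h = 36.48 kWh
Total energy = 41.73 kWh
Cost = 41.73 × $0.13 = $5.42

$5.42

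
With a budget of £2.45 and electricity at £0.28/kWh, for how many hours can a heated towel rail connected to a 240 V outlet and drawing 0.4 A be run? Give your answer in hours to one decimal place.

Power = 0.4 A × 240 V = 96 W = 0.096 kW
Energy available = £2.45 ÷ £0.28/kWh = 8.75 kWh
Hours = 8.75 kWh ÷ 0.096 kW = 91.1 h

91.1 h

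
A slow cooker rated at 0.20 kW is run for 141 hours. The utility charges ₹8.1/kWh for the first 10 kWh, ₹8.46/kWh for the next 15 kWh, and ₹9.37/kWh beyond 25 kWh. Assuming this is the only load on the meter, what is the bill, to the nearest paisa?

Energy = 0.2 kW × 141 h = 28.2 kWh
Tier 1 (0–10 kWh): 10 × ₹8.1 = ₹81
Tier 2 (10–25 kWh): 15 × ₹8.46 = ₹126.9
Above 25 kWh: 3.2 × ₹9.37 = ₹29.984
Bill = ₹237.88

₹237.88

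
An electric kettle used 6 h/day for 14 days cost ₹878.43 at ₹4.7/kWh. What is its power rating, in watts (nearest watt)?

Energy = ₹878.43 ÷ ₹4.7/kWh = 186.9 kWh
Runtime = 6 h/day × 14 days = 84 h
Power = 186.9 kWh ÷ 84 h = 2.225 kW = 2225 W

2225 W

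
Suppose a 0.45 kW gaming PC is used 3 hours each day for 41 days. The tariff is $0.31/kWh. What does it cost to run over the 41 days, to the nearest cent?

Runtime = 3 h/day × 41 days = 123 h
Energy = 0.45 kW × 123 h = 55.35 kWh
Cost = 55.35 kWh × $0.31/kWh = $17.16

$17.16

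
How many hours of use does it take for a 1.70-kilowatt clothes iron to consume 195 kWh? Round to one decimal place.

Hours = 195 kWh ÷ 1.7 kW = 114.7 h

114.7 h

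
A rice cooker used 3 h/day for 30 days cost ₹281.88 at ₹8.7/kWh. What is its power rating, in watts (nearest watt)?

360 W

Energy = ₹281.88 ÷ ₹8.7/kWh = 32.4 kWh
Runtime = 3 h/day × 30 days = 90 h
Power = 32.4 kWh ÷ 90 h = 0.36 kW = 360 W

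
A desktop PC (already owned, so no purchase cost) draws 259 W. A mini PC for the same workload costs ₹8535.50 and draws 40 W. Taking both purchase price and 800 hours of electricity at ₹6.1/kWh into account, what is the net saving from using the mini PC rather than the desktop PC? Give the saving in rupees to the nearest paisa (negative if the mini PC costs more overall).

desktop PC: ₹0.00 + (259/1000) kW × 800 h × ₹6.1 = ₹0.00 + ₹1263.92 = ₹1263.92
mini PC: ₹8535.50 + (40/1000) kW × 800 h × ₹6.1 = ₹8535.50 + ₹195.2 = ₹8730.7
Saving = ₹1263.92 − ₹8730.7 = −₹7466.78

-₹7466.78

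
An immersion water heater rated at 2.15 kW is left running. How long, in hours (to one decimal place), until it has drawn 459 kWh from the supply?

Hours = 459 kWh ÷ 2.15 kW = 213.5 h

213.5 h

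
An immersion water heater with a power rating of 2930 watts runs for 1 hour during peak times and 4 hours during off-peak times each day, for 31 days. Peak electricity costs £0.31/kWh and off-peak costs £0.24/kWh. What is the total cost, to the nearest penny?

£115.35

Peak energy = 2.93 kW × 1 h × 31 = 90.83 kWh
Off-peak energy = 2.93 kW × 4 h × 31 = 363.32 kWh
Cost = 90.83 × £0.31 + 363.32 × £0.24 = £28.1573 + £87.1968 = £115.35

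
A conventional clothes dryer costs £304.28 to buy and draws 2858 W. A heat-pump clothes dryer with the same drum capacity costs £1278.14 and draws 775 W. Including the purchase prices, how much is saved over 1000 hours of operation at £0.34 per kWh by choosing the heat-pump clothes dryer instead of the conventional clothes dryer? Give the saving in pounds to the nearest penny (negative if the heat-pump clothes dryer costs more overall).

conventional clothes dryer: £304.28 + (2858/1000) kW × 1000 h × £0.34 = £304.28 + £971.72 = £1276
heat-pump clothes dryer: £1278.14 + (775/1000) kW × 1000 h × £0.34 = £1278.14 + £263.5 = £1541.64
Saving = £1276 − £1541.64 = −£265.64

-£265.64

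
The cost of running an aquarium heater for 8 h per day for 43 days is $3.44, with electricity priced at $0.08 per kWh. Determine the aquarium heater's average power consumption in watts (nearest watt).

Energy = $3.44 ÷ $0.08/kWh = 43 kWh
Runtime = 8 h/day × 43 days = 344 h
Power = 43 kWh ÷ 344 h = 0.125 kW = 125 W

125 W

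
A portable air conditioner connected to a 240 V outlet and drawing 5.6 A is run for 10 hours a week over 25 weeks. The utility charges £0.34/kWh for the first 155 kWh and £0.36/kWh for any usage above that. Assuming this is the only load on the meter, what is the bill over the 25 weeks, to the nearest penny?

£117.86

Power = 5.6 A × 240 V = 1344 W = 1.344 kW
Runtime = 10 h/week × 25 weeks = 250 h
Energy = 1.344 kW × 250 h = 336 kWh
Tier 1 (0–155 kWh): 155 × £0.34 = £52.7
Above 155 kWh: 181 × £0.36 = £65.16
Bill = £117.86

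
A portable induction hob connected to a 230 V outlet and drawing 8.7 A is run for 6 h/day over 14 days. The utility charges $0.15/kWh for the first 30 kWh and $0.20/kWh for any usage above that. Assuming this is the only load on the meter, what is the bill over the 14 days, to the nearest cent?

Power = 8.7 A × 230 V = 2001 W = 2.001 kW
Runtime = 6 h/day × 14 days = 84 h
Energy = 2.001 kW × 84 h = 168.084 kWh
Tier 1 (0–30 kWh): 30 × $0.15 = $4.5
Above 30 kWh: 138.084 × $0.20 = $27.6168
Bill = $32.12

$32.12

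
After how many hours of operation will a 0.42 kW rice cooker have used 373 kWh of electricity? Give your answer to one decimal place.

888.1 h

Hours = 373 kWh ÷ 0.42 kW = 888.1 h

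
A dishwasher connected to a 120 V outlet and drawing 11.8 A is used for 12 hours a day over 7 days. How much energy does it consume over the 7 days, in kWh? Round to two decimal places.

118.94 kWh

Power = 11.8 A × 120 V = 1416 W = 1.416 kW
Runtime = 12 h/day × 7 days = 84 h
Energy = 1.416 kW × 84 h = 118.944 kWh ≈ 118.94 kWh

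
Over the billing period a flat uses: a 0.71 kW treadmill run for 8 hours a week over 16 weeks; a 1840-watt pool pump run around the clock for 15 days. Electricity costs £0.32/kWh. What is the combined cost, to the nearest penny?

treadmill: Runtime = 8 h/week × 16 weeks = 128 h
treadmill: 0.71 kW × 128 h = 90.88 kWh
pool pump: Runtime = 24 h × 15 = 360 h
pool pump: 1.84 kW × 360 h = 662.4 kWh
Total energy = 753.28 kWh
Cost = 753.28 × £0.32 = £241.05

£241.05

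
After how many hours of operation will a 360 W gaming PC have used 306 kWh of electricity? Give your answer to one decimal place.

850.0 h

Hours = 306 kWh ÷ 0.36 kW = 850.0 h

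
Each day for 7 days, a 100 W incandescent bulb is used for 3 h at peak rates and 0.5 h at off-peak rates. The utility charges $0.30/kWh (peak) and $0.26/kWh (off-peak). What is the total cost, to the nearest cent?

Peak energy = 0.1 kW × 3 h × 7 = 2.1 kWh
Off-peak energy = 0.1 kW × 0.5 h × 7 = 0.35 kWh
Cost = 2.1 × $0.30 + 0.35 × $0.26 = $0.63 + $0.091 = $0.72

$0.72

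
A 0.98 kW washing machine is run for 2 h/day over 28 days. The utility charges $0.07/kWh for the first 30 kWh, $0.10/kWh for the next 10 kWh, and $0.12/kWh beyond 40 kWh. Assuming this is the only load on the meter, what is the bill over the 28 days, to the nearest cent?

$4.89

Runtime = 2 h/day × 28 days = 56 h
Energy = 0.98 kW × 56 h = 54.88 kWh
Tier 1 (0–30 kWh): 30 × $0.07 = $2.1
Tier 2 (30–40 kWh): 10 × $0.10 = $1
Above 40 kWh: 14.88 × $0.12 = $1.7856
Bill = $4.89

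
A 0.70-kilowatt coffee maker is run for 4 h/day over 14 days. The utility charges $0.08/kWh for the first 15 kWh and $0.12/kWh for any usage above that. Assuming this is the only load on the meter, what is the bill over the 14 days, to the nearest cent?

Runtime = 4 h/day × 14 days = 56 h
Energy = 0.7 kW × 56 h = 39.2 kWh
Tier 1 (0–15 kWh): 15 × $0.08 = $1.2
Above 15 kWh: 24.2 × $0.12 = $2.904
Bill = $4.10

$4.10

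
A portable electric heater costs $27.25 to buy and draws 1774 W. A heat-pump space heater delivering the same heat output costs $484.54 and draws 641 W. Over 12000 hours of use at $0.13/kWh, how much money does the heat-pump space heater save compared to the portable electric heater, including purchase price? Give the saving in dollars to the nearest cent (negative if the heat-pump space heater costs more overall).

portable electric heater: $27.25 + (1774/1000) kW × 12000 h × $0.13 = $27.25 + $2767.44 = $2794.69
heat-pump space heater: $484.54 + (641/1000) kW × 12000 h × $0.13 = $484.54 + $999.96 = $1484.5
Saving = $2794.69 − $1484.5 = $1310.19

$1310.19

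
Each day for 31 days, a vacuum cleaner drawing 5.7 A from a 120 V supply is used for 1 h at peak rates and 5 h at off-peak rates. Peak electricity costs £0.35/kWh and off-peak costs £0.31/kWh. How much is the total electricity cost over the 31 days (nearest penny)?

£40.29

Power = 5.7 A × 120 V = 684 W = 0.684 kW
Peak energy = 0.684 kW × 1 h × 31 = 21.204 kWh
Off-peak energy = 0.684 kW × 5 h × 31 = 106.02 kWh
Cost = 21.204 × £0.35 + 106.02 × £0.31 = £7.4214 + £32.8662 = £40.29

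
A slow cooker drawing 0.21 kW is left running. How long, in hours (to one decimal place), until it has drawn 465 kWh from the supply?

Hours = 465 kWh ÷ 0.21 kW = 2214.3 h

2214.3 h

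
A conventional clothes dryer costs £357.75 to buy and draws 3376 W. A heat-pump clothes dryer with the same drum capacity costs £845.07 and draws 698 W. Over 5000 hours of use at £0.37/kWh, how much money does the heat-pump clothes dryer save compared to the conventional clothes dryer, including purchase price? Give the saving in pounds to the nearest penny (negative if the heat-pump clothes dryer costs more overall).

£4466.98

conventional clothes dryer: £357.75 + (3376/1000) kW × 5000 h × £0.37 = £357.75 + £6245.6 = £6603.35
heat-pump clothes dryer: £845.07 + (698/1000) kW × 5000 h × £0.37 = £845.07 + £1291.3 = £2136.37
Saving = £6603.35 − £2136.37 = £4466.98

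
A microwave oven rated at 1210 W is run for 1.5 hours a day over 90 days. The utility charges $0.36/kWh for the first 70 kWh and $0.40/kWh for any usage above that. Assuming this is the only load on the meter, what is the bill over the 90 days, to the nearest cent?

Runtime = 1.5 h/day × 90 days = 135 h
Energy = 1.21 kW × 135 h = 163.35 kWh
Tier 1 (0–70 kWh): 70 × $0.36 = $25.2
Above 70 kWh: 93.35 × $0.40 = $37.34
Bill = $62.54

$62.54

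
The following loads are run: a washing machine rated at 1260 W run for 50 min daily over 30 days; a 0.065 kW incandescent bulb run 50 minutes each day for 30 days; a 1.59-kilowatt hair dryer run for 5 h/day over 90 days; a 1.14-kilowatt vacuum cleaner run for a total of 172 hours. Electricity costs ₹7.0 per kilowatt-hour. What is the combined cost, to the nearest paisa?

washing machine: Runtime = 50 min × 30 = 1500 min = 25 h
washing machine: 1.26 kW × 25 h = 31.5 kWh
incandescent bulb: Runtime = 50 min × 30 = 1500 min = 25 h
incandescent bulb: 0.065 kW × 25 h = 1.625 kWh
hair dryer: Runtime = 5 h/day × 90 days = 450 h
hair dryer: 1.59 kW × 450 h = 715.5 kWh
vacuum cleaner: 1.14 kW × 172 h = 196.08 kWh
Total energy = 944.705 kWh
Cost = 944.705 × ₹7.0 = ₹6612.94

₹6612.94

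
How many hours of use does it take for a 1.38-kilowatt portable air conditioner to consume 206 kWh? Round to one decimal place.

149.3 h

Hours = 206 kWh ÷ 1.38 kW = 149.3 h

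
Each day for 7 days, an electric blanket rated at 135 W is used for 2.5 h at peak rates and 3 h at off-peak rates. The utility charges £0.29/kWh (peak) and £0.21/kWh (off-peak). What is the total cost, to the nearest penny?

£1.28

Peak energy = 0.135 kW × 2.5 h × 7 = 2.3625 kWh
Off-peak energy = 0.135 kW × 3 h × 7 = 2.835 kWh
Cost = 2.3625 × £0.29 + 2.835 × £0.21 = £0.685125 + £0.59535 = £1.28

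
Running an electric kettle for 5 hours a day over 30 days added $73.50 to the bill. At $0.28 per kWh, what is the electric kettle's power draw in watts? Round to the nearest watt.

1750 W

Energy = $73.50 ÷ $0.28/kWh = 262.5 kWh
Runtime = 5 h/day × 30 days = 150 h
Power = 262.5 kWh ÷ 150 h = 1.75 kW = 1750 W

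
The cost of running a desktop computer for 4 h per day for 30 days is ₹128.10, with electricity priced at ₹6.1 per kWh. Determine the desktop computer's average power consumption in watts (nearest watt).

Energy = ₹128.10 ÷ ₹6.1/kWh = 21 kWh
Runtime = 4 h/day × 30 days = 120 h
Power = 21 kWh ÷ 120 h = 0.175 kW = 175 W

175 W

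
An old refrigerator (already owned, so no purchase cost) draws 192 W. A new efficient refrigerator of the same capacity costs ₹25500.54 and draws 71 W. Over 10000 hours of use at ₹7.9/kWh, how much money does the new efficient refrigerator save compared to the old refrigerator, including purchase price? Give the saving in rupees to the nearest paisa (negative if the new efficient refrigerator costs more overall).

-₹15941.54

old refrigerator: ₹0.00 + (192/1000) kW × 10000 h × ₹7.9 = ₹0.00 + ₹15168 = ₹15168
new efficient refrigerator: ₹25500.54 + (71/1000) kW × 10000 h × ₹7.9 = ₹25500.54 + ₹5609 = ₹31109.54
Saving = ₹15168 − ₹31109.54 = −₹15941.54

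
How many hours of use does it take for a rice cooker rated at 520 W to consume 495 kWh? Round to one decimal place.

951.9 h

Hours = 495 kWh ÷ 0.52 kW = 951.9 h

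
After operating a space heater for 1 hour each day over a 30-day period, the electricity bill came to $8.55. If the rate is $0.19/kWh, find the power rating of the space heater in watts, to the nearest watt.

Energy = $8.55 ÷ $0.19/kWh = 45 kWh
Runtime = 1 h/day × 30 days = 30 h
Power = 45 kWh ÷ 30 h = 1.5 kW = 1500 W

1500 W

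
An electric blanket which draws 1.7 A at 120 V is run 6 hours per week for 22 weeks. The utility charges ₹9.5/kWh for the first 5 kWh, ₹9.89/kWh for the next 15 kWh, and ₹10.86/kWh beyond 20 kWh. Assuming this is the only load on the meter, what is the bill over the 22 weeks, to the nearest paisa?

Power = 1.7 A × 120 V = 204 W = 0.204 kW
Runtime = 6 h/week × 22 weeks = 132 h
Energy = 0.204 kW × 132 h = 26.928 kWh
Tier 1 (0–5 kWh): 5 × ₹9.5 = ₹47.5
Tier 2 (5–20 kWh): 15 × ₹9.89 = ₹148.35
Above 20 kWh: 6.928 × ₹10.86 = ₹75.23808
Bill = ₹271.09

₹271.09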